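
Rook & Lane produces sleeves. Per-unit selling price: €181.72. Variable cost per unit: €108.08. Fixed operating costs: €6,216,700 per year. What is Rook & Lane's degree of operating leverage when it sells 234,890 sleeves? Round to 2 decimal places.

1.56

At 234,890 units, contribution = 234,890 × €73.64 = €17,297,299.60.
Subtracting fixed costs: EBIT = €17,297,299.60 − €6,216,700 = €11,080,599.60.
So DOL = total CM / EBIT = €17,297,299.60 / €11,080,599.60 = 1.5610.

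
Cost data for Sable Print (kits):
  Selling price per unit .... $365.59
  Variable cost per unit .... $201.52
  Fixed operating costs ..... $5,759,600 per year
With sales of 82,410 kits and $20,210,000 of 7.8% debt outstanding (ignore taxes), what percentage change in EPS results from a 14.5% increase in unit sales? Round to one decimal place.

Contribution at this volume is 82,410 × $164.07 = $13,521,008.70.
EBIT = $13,521,008.70 − $5,759,600 = $7,761,408.70.
After interest of $1,576,380.00, pre-tax earnings = $6,185,028.70.
DCL = total CM / (EBIT − I) = $13,521,008.70 / $6,185,028.70 = 2.1861.
EPS therefore changes by 2.1861 × (+14.5%) = +31.7%.

+31.7%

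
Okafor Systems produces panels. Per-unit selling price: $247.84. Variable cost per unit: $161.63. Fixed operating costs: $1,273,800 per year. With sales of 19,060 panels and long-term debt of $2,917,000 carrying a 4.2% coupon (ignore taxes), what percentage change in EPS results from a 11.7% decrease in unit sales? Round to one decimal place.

Total contribution margin = 19,060 × $86.21 = $1,643,162.60.
EBIT = $1,643,162.60 − $1,273,800 = $369,362.60.
Interest = $122,514.00, so EBIT − I = $246,848.60.
DCL = total CM / (EBIT − I) = $1,643,162.60 / $246,848.60 = 6.6566.
EPS therefore changes by 6.6566 × (-11.7%) = -77.9%.

-77.9%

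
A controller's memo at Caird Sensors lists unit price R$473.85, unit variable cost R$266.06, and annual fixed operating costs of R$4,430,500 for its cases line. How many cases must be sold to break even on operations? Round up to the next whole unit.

21,323 cases

Contribution margin per unit = R$473.85 − R$266.06 = R$207.79.
Break-even volume = fixed costs ÷ CM per unit = R$4,430,500 ÷ R$207.79 = 21,322.01, so 21,323 cases.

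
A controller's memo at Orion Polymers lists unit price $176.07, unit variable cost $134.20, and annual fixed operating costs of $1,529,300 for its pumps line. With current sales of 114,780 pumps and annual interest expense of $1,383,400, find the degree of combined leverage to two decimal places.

2.54

Contribution at this volume is 114,780 × $41.87 = $4,805,838.60.
EBIT = $4,805,838.60 − $1,529,300 = $3,276,538.60. Interest = $1,383,400.00, so EBIT − I = $1,893,138.60.
DCL = contribution ÷ (EBIT − I) = $4,805,838.60 ÷ $1,893,138.60 = 2.5386.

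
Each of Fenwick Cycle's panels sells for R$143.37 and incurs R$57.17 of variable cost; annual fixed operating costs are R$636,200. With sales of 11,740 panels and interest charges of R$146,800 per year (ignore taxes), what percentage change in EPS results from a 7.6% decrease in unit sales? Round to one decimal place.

At 11,740 units, contribution = 11,740 × R$86.20 = R$1,011,988.00.
EBIT = R$1,011,988.00 − R$636,200 = R$375,788.00.
After interest of R$146,800.00, pre-tax earnings = R$228,988.00.
Degree of combined leverage = contribution ÷ (EBIT − I) = R$1,011,988.00 ÷ R$228,988.00 = 4.4194.
%ΔEPS = DCL × %ΔSales = 4.4194 × -7.6% = -33.6%.

-33.6%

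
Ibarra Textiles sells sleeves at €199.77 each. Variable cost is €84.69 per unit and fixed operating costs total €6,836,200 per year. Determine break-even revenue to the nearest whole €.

€11,867,116

CM per unit = €199.77 − €84.69 = €115.08; CM ratio = €115.08 / €199.77 = 0.5761.
Break-even sales = FC ÷ CM ratio = €6,836,200 × €199.77 / €115.08 = €11,867,116.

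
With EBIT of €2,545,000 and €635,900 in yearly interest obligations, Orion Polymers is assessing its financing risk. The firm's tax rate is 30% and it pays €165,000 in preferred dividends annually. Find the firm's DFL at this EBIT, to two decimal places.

1.52

Annual interest charges come to €635,900.00.
Preferred dividends grossed up pre-tax: €165,000 / (1 − 0.30) = €235,714.29.
DFL = EBIT ÷ [EBIT − I − D_p/(1−t)] = €2,545,000 ÷ [€2,545,000 − €635,900.00 − €235,714.29] = €2,545,000 ÷ €1,673,385.71 = 1.5209.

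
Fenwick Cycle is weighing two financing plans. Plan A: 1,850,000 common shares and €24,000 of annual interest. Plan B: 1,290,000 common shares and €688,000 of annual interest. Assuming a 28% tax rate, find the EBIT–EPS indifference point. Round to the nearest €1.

At indifference, (EBIT − 24,000)(1 − t)/1,850,000 = (EBIT − 688,000)(1 − t)/1,290,000.
The (1 − t) factor cancels: (EBIT − 24,000) × 1,290,000 = (EBIT − 688,000) × 1,850,000.
EBIT × (1,850,000 − 1,290,000) = 688,000 × 1,850,000 − 24,000 × 1,290,000 = 1,241,840,000,000, so EBIT = 1,241,840,000,000 ÷ 560,000 = 2,217,571.43.

€2,217,571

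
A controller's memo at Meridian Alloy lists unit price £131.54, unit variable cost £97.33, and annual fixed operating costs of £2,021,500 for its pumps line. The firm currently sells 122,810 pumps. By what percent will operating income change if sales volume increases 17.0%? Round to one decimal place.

Contribution at this volume is 122,810 × £34.21 = £4,201,330.10.
Operating income = contribution − fixed costs = £4,201,330.10 − £2,021,500 = £2,179,830.10.
DOL = contribution ÷ EBIT = £4,201,330.10 ÷ £2,179,830.10 = 1.9274.
So EBIT moves 1.9274 × (+17.0%) = +32.8%.

+32.8%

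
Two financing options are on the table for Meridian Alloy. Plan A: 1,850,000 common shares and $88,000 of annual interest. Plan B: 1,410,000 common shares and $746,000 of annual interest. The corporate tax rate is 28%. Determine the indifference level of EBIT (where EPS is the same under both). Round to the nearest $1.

$2,854,591

At indifference, (EBIT − 88,000)(1 − t)/1,850,000 = (EBIT − 746,000)(1 − t)/1,410,000.
Cancelling (1 − t) and cross-multiplying: 1,410,000·(EBIT − 88,000) = 1,850,000·(EBIT − 746,000).
Solving, EBIT = (746,000·1,850,000 − 88,000·1,410,000) / (1,850,000 − 1,410,000) = 1,256,020,000,000 / 440,000 = 2,854,590.91.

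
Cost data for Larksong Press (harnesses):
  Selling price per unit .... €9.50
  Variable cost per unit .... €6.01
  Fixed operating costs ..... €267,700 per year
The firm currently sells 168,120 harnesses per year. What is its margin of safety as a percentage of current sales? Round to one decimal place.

54.4%

Contribution margin per unit = €9.50 − €6.01 = €3.49. Break-even units = €267,700 ÷ €3.49 = 76,704.87; break-even revenue = 76,704.87 × €9.50 = €728,696.28.
Actual sales revenue = 168,120 × €9.50 = €1,597,140.00.
Margin of safety = (€1,597,140.00 − €728,696.28) ÷ €1,597,140.00 = 54.4%.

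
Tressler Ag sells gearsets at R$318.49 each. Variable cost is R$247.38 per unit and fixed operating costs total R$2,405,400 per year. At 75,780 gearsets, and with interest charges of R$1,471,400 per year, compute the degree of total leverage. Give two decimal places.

At 75,780 units, contribution = 75,780 × R$71.11 = R$5,388,715.80.
Operating income = contribution − fixed costs = R$5,388,715.80 − R$2,405,400 = R$2,983,315.80. Interest = R$1,471,400.00.
DOL = R$5,388,715.80 ÷ R$2,983,315.80 = 1.8063; DFL = R$2,983,315.80 ÷ R$1,511,915.80 = 1.9732.
DCL = DOL × DFL = 1.8063 × 1.9732 = 3.5642.

3.56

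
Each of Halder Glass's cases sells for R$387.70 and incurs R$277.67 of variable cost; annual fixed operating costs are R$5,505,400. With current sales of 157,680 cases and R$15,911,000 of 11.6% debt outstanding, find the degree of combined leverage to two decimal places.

Contribution at this volume is 157,680 × R$110.03 = R$17,349,530.40.
EBIT = R$17,349,530.40 − R$5,505,400 = R$11,844,130.40. Interest = R$1,845,676.00, so EBIT − I = R$9,998,454.40.
DCL = contribution ÷ (EBIT − I) = R$17,349,530.40 ÷ R$9,998,454.40 = 1.7352.

1.74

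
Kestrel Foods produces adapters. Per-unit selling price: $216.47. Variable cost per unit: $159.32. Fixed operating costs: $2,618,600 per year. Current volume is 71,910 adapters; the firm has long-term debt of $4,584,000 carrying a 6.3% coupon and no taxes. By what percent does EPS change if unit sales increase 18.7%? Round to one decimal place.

At 71,910 units, contribution = 71,910 × $57.15 = $4,109,656.50.
EBIT = $4,109,656.50 − $2,618,600 = $1,491,056.50.
Interest = $288,792.00, so EBIT − I = $1,202,264.50.
DCL = total CM / (EBIT − I) = $4,109,656.50 / $1,202,264.50 = 3.4183.
%ΔEPS = DCL × %ΔSales = 3.4183 × +18.7% = +63.9%.

+63.9%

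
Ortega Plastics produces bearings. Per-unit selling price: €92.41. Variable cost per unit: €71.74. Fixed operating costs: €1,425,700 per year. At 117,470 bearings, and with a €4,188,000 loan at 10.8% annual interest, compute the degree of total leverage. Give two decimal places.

4.41

Contribution at this volume is 117,470 × €20.67 = €2,428,104.90.
EBIT = €2,428,104.90 − €1,425,700 = €1,002,404.90. Interest = €452,304.00.
DOL = €2,428,104.90 ÷ €1,002,404.90 = 2.4223; DFL = €1,002,404.90 ÷ €550,100.90 = 1.8222.
DCL = DOL × DFL = 2.4223 × 1.8222 = 4.4139.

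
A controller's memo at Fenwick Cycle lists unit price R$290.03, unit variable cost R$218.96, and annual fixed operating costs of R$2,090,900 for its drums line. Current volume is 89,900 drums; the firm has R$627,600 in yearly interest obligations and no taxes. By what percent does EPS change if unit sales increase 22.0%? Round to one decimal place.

+38.3%

At 89,900 units, contribution = 89,900 × R$71.07 = R$6,389,193.00.
EBIT = R$6,389,193.00 − R$2,090,900 = R$4,298,293.00.
Interest = R$627,600.00, so EBIT − I = R$3,670,693.00.
Degree of combined leverage = contribution ÷ (EBIT − I) = R$6,389,193.00 ÷ R$3,670,693.00 = 1.7406.
%ΔEPS = DCL × %ΔSales = 1.7406 × +22.0% = +38.3%.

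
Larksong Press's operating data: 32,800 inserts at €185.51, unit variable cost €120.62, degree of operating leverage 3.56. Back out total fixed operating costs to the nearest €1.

Contribution at this volume is 32,800 × €64.89 = €2,128,392.00.
DOL = contribution / EBIT, so EBIT = €2,128,392.00 / 3.56 = €597,862.92.
Fixed costs = CM − EBIT = €2,128,392.00 − €597,862.92 = €1,530,529.

€1,530,529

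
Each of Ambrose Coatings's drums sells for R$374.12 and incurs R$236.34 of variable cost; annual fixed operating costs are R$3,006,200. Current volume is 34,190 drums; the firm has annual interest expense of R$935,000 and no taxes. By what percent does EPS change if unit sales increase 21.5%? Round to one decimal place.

+131.6%

Total contribution margin = 34,190 × R$137.78 = R$4,710,698.20.
Subtracting fixed costs: EBIT = R$4,710,698.20 − R$3,006,200 = R$1,704,498.20.
Interest = R$935,000.00, so EBIT − I = R$769,498.20.
Degree of combined leverage = contribution ÷ (EBIT − I) = R$4,710,698.20 ÷ R$769,498.20 = 6.1218.
%ΔEPS = DCL × %ΔSales = 6.1218 × +21.5% = +131.6%.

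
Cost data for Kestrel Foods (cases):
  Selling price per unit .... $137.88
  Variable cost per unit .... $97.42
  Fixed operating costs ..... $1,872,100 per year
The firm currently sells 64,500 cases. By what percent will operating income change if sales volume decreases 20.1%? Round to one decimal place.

-71.1%

At 64,500 units, contribution = 64,500 × $40.46 = $2,609,670.00.
Operating income = contribution − fixed costs = $2,609,670.00 − $1,872,100 = $737,570.00.
Degree of operating leverage = $2,609,670.00 / $737,570.00 = 3.5382.
%ΔEBIT = DOL × %ΔSales = 3.5382 × -20.1% = -71.1%.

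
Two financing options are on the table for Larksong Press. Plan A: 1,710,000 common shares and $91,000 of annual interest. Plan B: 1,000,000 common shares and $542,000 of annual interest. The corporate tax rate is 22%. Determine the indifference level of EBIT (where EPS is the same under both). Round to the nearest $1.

$1,177,211

At indifference, (EBIT − 91,000)(1 − t)/1,710,000 = (EBIT − 542,000)(1 − t)/1,000,000.
Cancelling (1 − t) and cross-multiplying: 1,000,000·(EBIT − 91,000) = 1,710,000·(EBIT − 542,000).
EBIT × (1,710,000 − 1,000,000) = 542,000 × 1,710,000 − 91,000 × 1,000,000 = 835,820,000,000, so EBIT = 835,820,000,000 ÷ 710,000 = 1,177,211.27.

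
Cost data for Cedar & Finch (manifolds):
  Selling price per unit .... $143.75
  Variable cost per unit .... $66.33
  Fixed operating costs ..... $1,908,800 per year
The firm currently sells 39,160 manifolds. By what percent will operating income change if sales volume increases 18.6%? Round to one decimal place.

+50.2%

At 39,160 units, contribution = 39,160 × $77.42 = $3,031,767.20.
Subtracting fixed costs: EBIT = $3,031,767.20 − $1,908,800 = $1,122,967.20.
So DOL = total CM / EBIT = $3,031,767.20 / $1,122,967.20 = 2.6998.
%ΔEBIT = DOL × %ΔSales = 2.6998 × +18.6% = +50.2%.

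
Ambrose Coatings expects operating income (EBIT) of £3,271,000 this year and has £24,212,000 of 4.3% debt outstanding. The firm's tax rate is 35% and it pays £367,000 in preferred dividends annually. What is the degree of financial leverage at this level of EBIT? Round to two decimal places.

Annual interest charges come to £1,041,116.00.
Pre-tax preferred-dividend burden = £367,000 ÷ (1 − 0.35) = £564,615.38.
DFL = EBIT ÷ [EBIT − I − D_p/(1−t)] = £3,271,000 ÷ [£3,271,000 − £1,041,116.00 − £564,615.38] = £3,271,000 ÷ £1,665,268.62 = 1.9642.

1.96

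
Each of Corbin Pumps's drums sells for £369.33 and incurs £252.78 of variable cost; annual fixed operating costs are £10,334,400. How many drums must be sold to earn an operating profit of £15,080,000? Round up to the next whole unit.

218,056 drums

Contribution margin per unit = £369.33 − £252.78 = £116.55.
Units = (FC + target) / CM = (£10,334,400 + £15,080,000) / £116.55 = 218,055.77, so 218,056 drums.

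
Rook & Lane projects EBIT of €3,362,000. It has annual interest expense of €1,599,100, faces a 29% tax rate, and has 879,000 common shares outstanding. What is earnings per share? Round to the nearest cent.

€1.42

Pre-tax income = €3,362,000 − €1,599,100.00 = €1,762,900.00.
After tax at 29%: net income = €1,762,900.00 × 0.71 = €1,251,659.00.
EPS = €1,251,659.00 ÷ 879,000 = €1.42.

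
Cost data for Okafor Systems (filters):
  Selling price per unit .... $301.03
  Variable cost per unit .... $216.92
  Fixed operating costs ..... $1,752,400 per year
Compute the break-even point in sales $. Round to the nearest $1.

$6,271,846

Contribution margin per unit = $301.03 − $216.92 = $84.11, a CM ratio of $84.11 ÷ $301.03 = 0.2794.
Break-even revenue = fixed costs × price ÷ CM = $1,752,400 × $301.03 ÷ $84.11 = $6,271,846.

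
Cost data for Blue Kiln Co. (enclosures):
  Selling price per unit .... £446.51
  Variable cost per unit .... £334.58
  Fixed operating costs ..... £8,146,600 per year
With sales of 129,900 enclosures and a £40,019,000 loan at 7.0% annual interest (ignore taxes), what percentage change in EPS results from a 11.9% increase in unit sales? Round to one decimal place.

+48.2%

Total contribution margin = 129,900 × £111.93 = £14,539,707.00.
Subtracting fixed costs: EBIT = £14,539,707.00 − £8,146,600 = £6,393,107.00.
After interest of £2,801,330.00, pre-tax earnings = £3,591,777.00.
DCL = total CM / (EBIT − I) = £14,539,707.00 / £3,591,777.00 = 4.0481.
%ΔEPS = DCL × %ΔSales = 4.0481 × +11.9% = +48.2%.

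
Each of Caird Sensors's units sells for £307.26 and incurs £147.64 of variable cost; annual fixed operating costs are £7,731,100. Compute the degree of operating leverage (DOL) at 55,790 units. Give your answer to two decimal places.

7.58

Contribution at this volume is 55,790 × £159.62 = £8,905,199.80.
Subtracting fixed costs: EBIT = £8,905,199.80 − £7,731,100 = £1,174,099.80.
DOL = contribution ÷ EBIT = £8,905,199.80 ÷ £1,174,099.80 = 7.5847.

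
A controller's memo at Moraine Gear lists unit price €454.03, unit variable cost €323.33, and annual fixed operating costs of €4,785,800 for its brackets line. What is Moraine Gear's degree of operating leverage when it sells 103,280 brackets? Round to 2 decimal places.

1.55

At 103,280 units, contribution = 103,280 × €130.70 = €13,498,696.00.
Subtracting fixed costs: EBIT = €13,498,696.00 − €4,785,800 = €8,712,896.00.
So DOL = total CM / EBIT = €13,498,696.00 / €8,712,896.00 = 1.5493.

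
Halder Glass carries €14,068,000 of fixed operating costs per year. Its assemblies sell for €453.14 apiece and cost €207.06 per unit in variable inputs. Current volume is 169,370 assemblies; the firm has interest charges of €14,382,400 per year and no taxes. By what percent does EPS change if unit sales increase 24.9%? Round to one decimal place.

Total contribution margin = 169,370 × €246.08 = €41,678,569.60.
Operating income = contribution − fixed costs = €41,678,569.60 − €14,068,000 = €27,610,569.60.
After interest of €14,382,400.00, pre-tax earnings = €13,228,169.60.
Degree of combined leverage = contribution ÷ (EBIT − I) = €41,678,569.60 ÷ €13,228,169.60 = 3.1507.
%ΔEPS = DCL × %ΔSales = 3.1507 × +24.9% = +78.5%.

+78.5%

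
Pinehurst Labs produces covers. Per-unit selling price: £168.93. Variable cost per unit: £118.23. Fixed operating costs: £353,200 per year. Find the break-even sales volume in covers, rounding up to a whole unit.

6,967 covers

Each unit contributes £168.93 − £118.23 = £50.70.
Units to break even: £353,200 ÷ £50.70 = 6,966.47, rounded up to 6,967.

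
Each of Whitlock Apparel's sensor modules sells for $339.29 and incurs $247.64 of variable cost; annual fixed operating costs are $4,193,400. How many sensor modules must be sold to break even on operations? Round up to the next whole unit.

45,755 sensor modules

Contribution margin per unit = $339.29 − $247.64 = $91.65.
Units to break even: $4,193,400 ÷ $91.65 = 45,754.50, rounded up to 45,755.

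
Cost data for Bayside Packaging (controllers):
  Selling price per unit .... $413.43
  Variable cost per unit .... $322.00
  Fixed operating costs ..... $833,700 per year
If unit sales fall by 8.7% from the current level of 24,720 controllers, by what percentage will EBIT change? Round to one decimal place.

Total contribution margin = 24,720 × $91.43 = $2,260,149.60.
Subtracting fixed costs: EBIT = $2,260,149.60 − $833,700 = $1,426,449.60.
So DOL = total CM / EBIT = $2,260,149.60 / $1,426,449.60 = 1.5845.
Operating income changes by 1.5845 × -8.7% = -13.8%.

-13.8%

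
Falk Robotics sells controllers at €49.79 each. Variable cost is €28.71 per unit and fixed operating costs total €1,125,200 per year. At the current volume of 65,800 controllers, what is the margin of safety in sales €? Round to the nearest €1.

€618,511

Each unit contributes €49.79 − €28.71 = €21.08. Break-even units = €1,125,200 ÷ €21.08 = 53,377.61; break-even revenue = 53,377.61 × €49.79 = €2,657,671.16.
Actual sales revenue = 65,800 × €49.79 = €3,276,182.00.
Margin of safety = €3,276,182.00 − €2,657,671.16 = €618,511.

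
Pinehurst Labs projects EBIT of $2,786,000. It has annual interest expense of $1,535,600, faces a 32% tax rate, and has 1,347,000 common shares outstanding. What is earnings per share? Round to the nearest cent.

Interest = $1,535,600.00, so EBT = $2,786,000 − $1,535,600.00 = $1,250,400.00.
After tax at 32%: net income = $1,250,400.00 × 0.68 = $850,272.00.
EPS = $850,272.00 ÷ 1,347,000 = $0.63.

$0.63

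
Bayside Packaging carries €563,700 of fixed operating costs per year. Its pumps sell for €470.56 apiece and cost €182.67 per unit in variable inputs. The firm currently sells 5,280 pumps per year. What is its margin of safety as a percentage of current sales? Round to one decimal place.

62.9%

Unit CM = price − variable cost = €470.56 − €182.67 = €287.89. Break-even units = €563,700 ÷ €287.89 = 1,958.04; break-even revenue = 1,958.04 × €470.56 = €921,375.08.
Current sales = 5,280 × €470.56 = €2,484,556.80.
Margin of safety = (€2,484,556.80 − €921,375.08) ÷ €2,484,556.80 = 62.9%.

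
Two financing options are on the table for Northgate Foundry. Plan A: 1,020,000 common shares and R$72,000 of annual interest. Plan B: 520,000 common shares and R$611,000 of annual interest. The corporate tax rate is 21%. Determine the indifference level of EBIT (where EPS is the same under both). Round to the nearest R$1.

Set EPS_A = EPS_B: (EBIT − R$72,000)(1 − 0.21) ÷ 1,020,000 = (EBIT − R$611,000)(1 − 0.21) ÷ 520,000.
The (1 − t) factor cancels: (EBIT − 72,000) × 520,000 = (EBIT − 611,000) × 1,020,000.
EBIT × (1,020,000 − 520,000) = 611,000 × 1,020,000 − 72,000 × 520,000 = 585,780,000,000, so EBIT = 585,780,000,000 ÷ 500,000 = 1,171,560.00.

R$1,171,560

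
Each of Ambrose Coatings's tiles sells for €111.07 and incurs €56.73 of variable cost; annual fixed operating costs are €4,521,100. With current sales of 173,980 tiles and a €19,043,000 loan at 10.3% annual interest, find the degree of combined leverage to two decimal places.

Total contribution margin = 173,980 × €54.34 = €9,454,073.20.
Operating income = contribution − fixed costs = €9,454,073.20 − €4,521,100 = €4,932,973.20. Interest = €1,961,429.00, so EBIT − I = €2,971,544.20.
DCL = contribution ÷ (EBIT − I) = €9,454,073.20 ÷ €2,971,544.20 = 3.1815.

3.18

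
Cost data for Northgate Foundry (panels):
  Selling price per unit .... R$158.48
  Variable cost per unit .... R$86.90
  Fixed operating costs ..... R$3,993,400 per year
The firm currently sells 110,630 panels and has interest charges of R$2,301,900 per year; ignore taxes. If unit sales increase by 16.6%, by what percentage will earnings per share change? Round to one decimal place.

+81.0%

Contribution at this volume is 110,630 × R$71.58 = R$7,918,895.40.
Subtracting fixed costs: EBIT = R$7,918,895.40 − R$3,993,400 = R$3,925,495.40.
Interest = R$2,301,900.00, so EBIT − I = R$1,623,595.40.
DCL = total CM / (EBIT − I) = R$7,918,895.40 / R$1,623,595.40 = 4.8774.
EPS therefore changes by 4.8774 × (+16.6%) = +81.0%.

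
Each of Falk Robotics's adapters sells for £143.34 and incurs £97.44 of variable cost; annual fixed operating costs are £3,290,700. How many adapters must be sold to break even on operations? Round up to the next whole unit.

71,693 adapters

Contribution margin per unit = £143.34 − £97.44 = £45.90.
Break-even Q = £3,290,700 / £45.90 = 71,692.81 → 71,693 adapters.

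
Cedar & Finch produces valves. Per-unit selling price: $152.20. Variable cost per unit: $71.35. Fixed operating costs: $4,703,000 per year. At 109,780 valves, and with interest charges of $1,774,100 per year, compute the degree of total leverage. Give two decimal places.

Total contribution margin = 109,780 × $80.85 = $8,875,713.00.
Subtracting fixed costs: EBIT = $8,875,713.00 − $4,703,000 = $4,172,713.00. Interest = $1,774,100.00.
DOL = $8,875,713.00 ÷ $4,172,713.00 = 2.1271; DFL = $4,172,713.00 ÷ $2,398,613.00 = 1.7396.
Combined leverage = 2.1271 × 1.7396 = 3.7003.

3.70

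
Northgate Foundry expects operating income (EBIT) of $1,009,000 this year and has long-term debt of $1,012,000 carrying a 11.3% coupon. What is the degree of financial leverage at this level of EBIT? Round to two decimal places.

1.13

Annual interest charges come to $114,356.00.
Degree of financial leverage = EBIT / (EBIT − interest) = $1,009,000 / $894,644.00 = 1.1278.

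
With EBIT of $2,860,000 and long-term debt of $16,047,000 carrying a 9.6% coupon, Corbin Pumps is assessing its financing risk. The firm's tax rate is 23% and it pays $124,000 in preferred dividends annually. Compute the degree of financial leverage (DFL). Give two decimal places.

2.47

Interest = $1,540,512.00.
Pre-tax preferred-dividend burden = $124,000 ÷ (1 − 0.23) = $161,038.96.
DFL = EBIT ÷ [EBIT − I − D_p/(1−t)] = $2,860,000 ÷ [$2,860,000 − $1,540,512.00 − $161,038.96] = $2,860,000 ÷ $1,158,449.04 = 2.4688.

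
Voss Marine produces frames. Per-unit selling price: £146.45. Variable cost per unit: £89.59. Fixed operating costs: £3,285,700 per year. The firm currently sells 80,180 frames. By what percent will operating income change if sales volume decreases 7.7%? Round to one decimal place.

-27.6%

Total contribution margin = 80,180 × £56.86 = £4,559,034.80.
EBIT = £4,559,034.80 − £3,285,700 = £1,273,334.80.
Degree of operating leverage = £4,559,034.80 / £1,273,334.80 = 3.5804.
So EBIT moves 3.5804 × (-7.7%) = -27.6%.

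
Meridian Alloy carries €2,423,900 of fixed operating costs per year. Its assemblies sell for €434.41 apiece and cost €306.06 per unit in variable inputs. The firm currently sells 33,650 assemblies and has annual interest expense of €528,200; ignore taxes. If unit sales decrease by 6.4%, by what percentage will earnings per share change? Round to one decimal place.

Total contribution margin = 33,650 × €128.35 = €4,318,977.50.
EBIT = €4,318,977.50 − €2,423,900 = €1,895,077.50.
Interest = €528,200.00, so EBIT − I = €1,366,877.50.
DCL = total CM / (EBIT − I) = €4,318,977.50 / €1,366,877.50 = 3.1597.
EPS therefore changes by 3.1597 × (-6.4%) = -20.2%.

-20.2%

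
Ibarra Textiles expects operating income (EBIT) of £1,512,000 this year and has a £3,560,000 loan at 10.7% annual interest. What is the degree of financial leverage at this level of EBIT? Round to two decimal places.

1.34

Annual interest charges come to £380,920.00.
DFL = EBIT ÷ (EBIT − I) = £1,512,000 ÷ (£1,512,000 − £380,920.00) = £1,512,000 ÷ £1,131,080.00 = 1.3368.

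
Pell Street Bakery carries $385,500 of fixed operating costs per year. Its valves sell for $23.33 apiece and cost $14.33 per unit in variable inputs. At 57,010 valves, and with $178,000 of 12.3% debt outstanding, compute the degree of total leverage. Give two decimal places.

4.85

At 57,010 units, contribution = 57,010 × $9.00 = $513,090.00.
Operating income = contribution − fixed costs = $513,090.00 − $385,500 = $127,590.00. Interest = $21,894.00, so EBIT − I = $105,696.00.
DCL = contribution ÷ (EBIT − I) = $513,090.00 ÷ $105,696.00 = 4.8544.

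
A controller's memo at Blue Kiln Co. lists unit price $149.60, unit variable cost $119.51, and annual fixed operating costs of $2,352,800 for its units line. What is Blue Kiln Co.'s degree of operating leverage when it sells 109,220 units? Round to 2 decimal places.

3.52

Contribution at this volume is 109,220 × $30.09 = $3,286,429.80.
Operating income = contribution − fixed costs = $3,286,429.80 − $2,352,800 = $933,629.80.
Degree of operating leverage = $3,286,429.80 / $933,629.80 = 3.5201.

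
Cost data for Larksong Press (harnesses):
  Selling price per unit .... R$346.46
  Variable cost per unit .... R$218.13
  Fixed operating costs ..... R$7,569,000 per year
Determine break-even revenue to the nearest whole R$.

CM per unit = R$346.46 − R$218.13 = R$128.33; CM ratio = R$128.33 / R$346.46 = 0.3704.
Break-even sales = FC ÷ CM ratio = R$7,569,000 × R$346.46 / R$128.33 = R$20,434,472.

R$20,434,472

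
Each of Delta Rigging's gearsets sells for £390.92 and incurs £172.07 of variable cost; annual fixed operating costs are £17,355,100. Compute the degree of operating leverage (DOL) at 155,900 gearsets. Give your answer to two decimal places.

2.04

At 155,900 units, contribution = 155,900 × £218.85 = £34,118,715.00.
Subtracting fixed costs: EBIT = £34,118,715.00 − £17,355,100 = £16,763,615.00.
So DOL = total CM / EBIT = £34,118,715.00 / £16,763,615.00 = 2.0353.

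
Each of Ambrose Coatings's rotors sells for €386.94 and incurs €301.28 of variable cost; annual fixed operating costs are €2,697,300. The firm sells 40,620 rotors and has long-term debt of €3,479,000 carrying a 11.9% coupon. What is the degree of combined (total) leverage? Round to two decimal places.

Total contribution margin = 40,620 × €85.66 = €3,479,509.20.
Operating income = contribution − fixed costs = €3,479,509.20 − €2,697,300 = €782,209.20. Interest = €414,001.00, so EBIT − I = €368,208.20.
DCL = contribution ÷ (EBIT − I) = €3,479,509.20 ÷ €368,208.20 = 9.4498.

9.45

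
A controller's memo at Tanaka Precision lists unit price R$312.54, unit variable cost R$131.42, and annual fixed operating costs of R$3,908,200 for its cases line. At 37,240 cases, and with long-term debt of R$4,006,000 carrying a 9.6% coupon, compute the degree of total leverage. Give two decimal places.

Total contribution margin = 37,240 × R$181.12 = R$6,744,908.80.
Operating income = contribution − fixed costs = R$6,744,908.80 − R$3,908,200 = R$2,836,708.80. Interest = R$384,576.00, so EBIT − I = R$2,452,132.80.
Degree of total leverage = total CM / (EBIT − interest) = R$6,744,908.80 / R$2,452,132.80 = 2.7506.

2.75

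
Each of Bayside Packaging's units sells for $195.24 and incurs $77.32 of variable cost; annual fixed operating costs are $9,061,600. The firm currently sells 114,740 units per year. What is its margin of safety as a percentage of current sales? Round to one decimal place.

Contribution margin per unit = $195.24 − $77.32 = $117.92. Break-even units = $9,061,600 ÷ $117.92 = 76,845.32; break-even revenue = 76,845.32 × $195.24 = $15,003,280.05.
Current sales = 114,740 × $195.24 = $22,401,837.60.
Margin of safety = ($22,401,837.60 − $15,003,280.05) ÷ $22,401,837.60 = 33.0%.

33.0%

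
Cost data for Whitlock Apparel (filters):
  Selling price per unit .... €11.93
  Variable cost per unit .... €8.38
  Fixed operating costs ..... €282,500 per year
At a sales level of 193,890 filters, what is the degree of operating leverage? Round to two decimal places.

At 193,890 units, contribution = 193,890 × €3.55 = €688,309.50.
Operating income = contribution − fixed costs = €688,309.50 − €282,500 = €405,809.50.
DOL = contribution ÷ EBIT = €688,309.50 ÷ €405,809.50 = 1.6961.

1.70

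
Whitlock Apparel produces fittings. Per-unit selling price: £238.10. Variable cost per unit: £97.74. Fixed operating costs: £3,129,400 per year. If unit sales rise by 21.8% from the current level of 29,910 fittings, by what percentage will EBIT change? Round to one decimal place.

+85.6%

Contribution at this volume is 29,910 × £140.36 = £4,198,167.60.
Subtracting fixed costs: EBIT = £4,198,167.60 − £3,129,400 = £1,068,767.60.
So DOL = total CM / EBIT = £4,198,167.60 / £1,068,767.60 = 3.9280.
Operating income changes by 3.9280 × +21.8% = +85.6%.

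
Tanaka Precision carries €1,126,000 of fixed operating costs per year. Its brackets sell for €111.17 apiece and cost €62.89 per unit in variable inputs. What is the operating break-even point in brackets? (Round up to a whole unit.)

Each unit contributes €111.17 − €62.89 = €48.28.
Break-even Q = €1,126,000 / €48.28 = 23,322.29 → 23,323 brackets.

23,323 brackets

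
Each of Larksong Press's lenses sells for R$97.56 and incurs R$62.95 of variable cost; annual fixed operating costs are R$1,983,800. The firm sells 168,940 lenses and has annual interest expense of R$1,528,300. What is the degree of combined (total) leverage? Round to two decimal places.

Total contribution margin = 168,940 × R$34.61 = R$5,847,013.40.
EBIT = R$5,847,013.40 − R$1,983,800 = R$3,863,213.40. Interest = R$1,528,300.00, so EBIT − I = R$2,334,913.40.
Degree of total leverage = total CM / (EBIT − interest) = R$5,847,013.40 / R$2,334,913.40 = 2.5042.

2.50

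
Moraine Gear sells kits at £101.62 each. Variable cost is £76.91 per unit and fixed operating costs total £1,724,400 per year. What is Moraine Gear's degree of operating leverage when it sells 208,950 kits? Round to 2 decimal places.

At 208,950 units, contribution = 208,950 × £24.71 = £5,163,154.50.
EBIT = £5,163,154.50 − £1,724,400 = £3,438,754.50.
DOL = contribution ÷ EBIT = £5,163,154.50 ÷ £3,438,754.50 = 1.5015.

1.50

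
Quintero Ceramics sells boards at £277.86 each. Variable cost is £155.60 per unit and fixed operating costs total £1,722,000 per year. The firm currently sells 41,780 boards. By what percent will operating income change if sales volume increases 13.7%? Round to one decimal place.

+20.7%

Total contribution margin = 41,780 × £122.26 = £5,108,022.80.
EBIT = £5,108,022.80 − £1,722,000 = £3,386,022.80.
DOL = contribution ÷ EBIT = £5,108,022.80 ÷ £3,386,022.80 = 1.5086.
Operating income changes by 1.5086 × +13.7% = +20.7%.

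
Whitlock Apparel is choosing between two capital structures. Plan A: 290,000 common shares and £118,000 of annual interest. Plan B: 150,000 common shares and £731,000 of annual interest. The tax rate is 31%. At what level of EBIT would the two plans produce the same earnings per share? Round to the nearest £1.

Set EPS_A = EPS_B: (EBIT − £118,000)(1 − 0.31) ÷ 290,000 = (EBIT − £731,000)(1 − 0.31) ÷ 150,000.
The (1 − t) factor cancels: (EBIT − 118,000) × 150,000 = (EBIT − 731,000) × 290,000.
EBIT × (290,000 − 150,000) = 731,000 × 290,000 − 118,000 × 150,000 = 194,290,000,000, so EBIT = 194,290,000,000 ÷ 140,000 = 1,387,785.71.

£1,387,786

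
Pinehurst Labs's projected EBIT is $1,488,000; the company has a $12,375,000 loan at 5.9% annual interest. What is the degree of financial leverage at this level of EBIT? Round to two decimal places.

1.96

Annual interest charges come to $730,125.00.
DFL = EBIT ÷ (EBIT − I) = $1,488,000 ÷ ($1,488,000 − $730,125.00) = $1,488,000 ÷ $757,875.00 = 1.9634.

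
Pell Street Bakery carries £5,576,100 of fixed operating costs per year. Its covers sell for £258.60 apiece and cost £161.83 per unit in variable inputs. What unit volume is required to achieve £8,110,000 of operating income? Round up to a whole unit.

141,430 covers

Contribution margin per unit = £258.60 − £161.83 = £96.77.
Units = (FC + target) / CM = (£5,576,100 + £8,110,000) / £96.77 = 141,429.16, so 141,430 covers.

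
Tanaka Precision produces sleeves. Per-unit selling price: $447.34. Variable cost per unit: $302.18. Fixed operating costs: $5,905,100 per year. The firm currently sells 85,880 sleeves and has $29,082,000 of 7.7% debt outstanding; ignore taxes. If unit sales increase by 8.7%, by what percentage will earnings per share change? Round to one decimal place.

At 85,880 units, contribution = 85,880 × $145.16 = $12,466,340.80.
Subtracting fixed costs: EBIT = $12,466,340.80 − $5,905,100 = $6,561,240.80.
Interest = $2,239,314.00, so EBIT − I = $4,321,926.80.
Degree of combined leverage = contribution ÷ (EBIT − I) = $12,466,340.80 ÷ $4,321,926.80 = 2.8844.
EPS therefore changes by 2.8844 × (+8.7%) = +25.1%.

+25.1%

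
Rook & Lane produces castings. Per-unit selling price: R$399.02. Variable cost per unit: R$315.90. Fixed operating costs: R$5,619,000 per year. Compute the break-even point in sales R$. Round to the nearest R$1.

CM per unit = R$399.02 − R$315.90 = R$83.12; CM ratio = R$83.12 / R$399.02 = 0.2083.
Break-even sales = FC ÷ CM ratio = R$5,619,000 × R$399.02 / R$83.12 = R$26,974,174.

R$26,974,174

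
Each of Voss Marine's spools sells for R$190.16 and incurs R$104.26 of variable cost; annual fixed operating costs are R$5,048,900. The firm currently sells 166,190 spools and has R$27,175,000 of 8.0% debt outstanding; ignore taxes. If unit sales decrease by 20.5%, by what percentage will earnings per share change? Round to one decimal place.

-41.5%

Total contribution margin = 166,190 × R$85.90 = R$14,275,721.00.
EBIT = R$14,275,721.00 − R$5,048,900 = R$9,226,821.00.
Interest = R$2,174,000.00, so EBIT − I = R$7,052,821.00.
DCL = total CM / (EBIT − I) = R$14,275,721.00 / R$7,052,821.00 = 2.0241.
%ΔEPS = DCL × %ΔSales = 2.0241 × -20.5% = -41.5%.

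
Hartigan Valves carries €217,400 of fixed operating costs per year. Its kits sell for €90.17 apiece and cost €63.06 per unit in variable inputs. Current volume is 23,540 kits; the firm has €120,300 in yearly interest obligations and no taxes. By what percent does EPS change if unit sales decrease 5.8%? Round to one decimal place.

Total contribution margin = 23,540 × €27.11 = €638,169.40.
Subtracting fixed costs: EBIT = €638,169.40 − €217,400 = €420,769.40.
Interest = €120,300.00, so EBIT − I = €300,469.40.
Degree of combined leverage = contribution ÷ (EBIT − I) = €638,169.40 ÷ €300,469.40 = 2.1239.
EPS therefore changes by 2.1239 × (-5.8%) = -12.3%.

-12.3%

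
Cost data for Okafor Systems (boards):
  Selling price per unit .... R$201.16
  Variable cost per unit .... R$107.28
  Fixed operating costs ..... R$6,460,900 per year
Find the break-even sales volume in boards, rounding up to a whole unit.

68,821 boards

Contribution margin per unit = R$201.16 − R$107.28 = R$93.88.
Break-even Q = R$6,460,900 / R$93.88 = 68,820.84 → 68,821 boards.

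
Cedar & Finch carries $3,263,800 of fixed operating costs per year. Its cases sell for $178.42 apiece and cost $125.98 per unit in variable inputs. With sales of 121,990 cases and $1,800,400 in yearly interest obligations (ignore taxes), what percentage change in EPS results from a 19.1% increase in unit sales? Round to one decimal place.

+91.7%

At 121,990 units, contribution = 121,990 × $52.44 = $6,397,155.60.
Operating income = contribution − fixed costs = $6,397,155.60 − $3,263,800 = $3,133,355.60.
After interest of $1,800,400.00, pre-tax earnings = $1,332,955.60.
DCL = total CM / (EBIT − I) = $6,397,155.60 / $1,332,955.60 = 4.7992.
EPS therefore changes by 4.7992 × (+19.1%) = +91.7%.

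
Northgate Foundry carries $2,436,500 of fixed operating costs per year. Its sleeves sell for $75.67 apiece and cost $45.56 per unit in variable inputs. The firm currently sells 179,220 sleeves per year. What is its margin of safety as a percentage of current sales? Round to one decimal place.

54.8%

Unit CM = price − variable cost = $75.67 − $45.56 = $30.11. Break-even units = $2,436,500 ÷ $30.11 = 80,919.96; break-even revenue = 80,919.96 × $75.67 = $6,123,213.38.
Actual sales revenue = 179,220 × $75.67 = $13,561,577.40.
Margin of safety = ($13,561,577.40 − $6,123,213.38) ÷ $13,561,577.40 = 54.8%.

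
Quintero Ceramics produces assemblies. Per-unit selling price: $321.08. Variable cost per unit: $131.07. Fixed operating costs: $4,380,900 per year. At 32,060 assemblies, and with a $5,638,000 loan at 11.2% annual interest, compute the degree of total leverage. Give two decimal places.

5.64

At 32,060 units, contribution = 32,060 × $190.01 = $6,091,720.60.
Operating income = contribution − fixed costs = $6,091,720.60 − $4,380,900 = $1,710,820.60. Interest = $631,456.00, so EBIT − I = $1,079,364.60.
DCL = contribution ÷ (EBIT − I) = $6,091,720.60 ÷ $1,079,364.60 = 5.6438.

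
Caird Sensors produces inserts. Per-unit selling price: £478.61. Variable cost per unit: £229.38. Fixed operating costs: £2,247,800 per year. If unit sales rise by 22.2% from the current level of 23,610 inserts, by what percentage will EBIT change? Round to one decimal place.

At 23,610 units, contribution = 23,610 × £249.23 = £5,884,320.30.
Operating income = contribution − fixed costs = £5,884,320.30 − £2,247,800 = £3,636,520.30.
Degree of operating leverage = £5,884,320.30 / £3,636,520.30 = 1.6181.
%ΔEBIT = DOL × %ΔSales = 1.6181 × +22.2% = +35.9%.

+35.9%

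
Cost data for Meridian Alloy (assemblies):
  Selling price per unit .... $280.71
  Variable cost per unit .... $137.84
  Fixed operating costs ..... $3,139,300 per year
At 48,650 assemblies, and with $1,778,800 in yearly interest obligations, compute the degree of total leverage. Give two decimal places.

3.42

Total contribution margin = 48,650 × $142.87 = $6,950,625.50.
EBIT = $6,950,625.50 − $3,139,300 = $3,811,325.50. Interest = $1,778,800.00, so EBIT − I = $2,032,525.50.
Degree of total leverage = total CM / (EBIT − interest) = $6,950,625.50 / $2,032,525.50 = 3.4197.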